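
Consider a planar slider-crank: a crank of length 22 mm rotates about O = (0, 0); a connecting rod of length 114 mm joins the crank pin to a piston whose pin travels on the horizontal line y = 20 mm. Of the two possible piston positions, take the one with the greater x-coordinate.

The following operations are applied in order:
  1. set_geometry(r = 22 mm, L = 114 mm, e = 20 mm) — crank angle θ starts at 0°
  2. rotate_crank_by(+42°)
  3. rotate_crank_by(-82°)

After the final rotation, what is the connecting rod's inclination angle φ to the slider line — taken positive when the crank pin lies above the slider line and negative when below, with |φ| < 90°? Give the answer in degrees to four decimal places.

-17.4267

set_geometry: r = 22 mm, L = 114 mm, e = 20 mm; θ ← 0°
rotate_crank_by(+42°): θ ← 0° +42° = 42°
rotate_crank_by(-82°): θ ← 42° -82° = -40°
crank pin P = (r cos θ, r sin θ) = (16.852978, -14.141327)
h = r sin θ − e = -14.141327 − 20 = -34.141327
sin φ = h / L = -34.141327 / 114 = -0.29948533
φ = arcsin(-0.29948533) = -17.426693°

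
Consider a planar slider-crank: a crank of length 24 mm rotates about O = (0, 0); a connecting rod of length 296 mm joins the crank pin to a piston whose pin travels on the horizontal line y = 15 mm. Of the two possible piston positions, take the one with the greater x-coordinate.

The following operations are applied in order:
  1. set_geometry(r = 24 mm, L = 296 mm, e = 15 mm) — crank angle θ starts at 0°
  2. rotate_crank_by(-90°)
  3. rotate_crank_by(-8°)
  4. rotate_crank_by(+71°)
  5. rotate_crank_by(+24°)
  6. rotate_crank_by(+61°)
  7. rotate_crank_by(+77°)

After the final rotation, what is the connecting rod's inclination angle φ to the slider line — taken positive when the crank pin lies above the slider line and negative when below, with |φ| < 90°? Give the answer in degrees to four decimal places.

0.3814

set_geometry: r = 24 mm, L = 296 mm, e = 15 mm; θ ← 0°
rotate_crank_by(-90°): θ ← 0° -90° = -90°
rotate_crank_by(-8°): θ ← -90° -8° = -98°
rotate_crank_by(+71°): θ ← -98° +71° = -27°
rotate_crank_by(+24°): θ ← -27° +24° = -3°
rotate_crank_by(+61°): θ ← -3° +61° = 58°
rotate_crank_by(+77°): θ ← 58° +77° = 135°
crank pin P = (r cos θ, r sin θ) = (-16.970563, 16.970563)
h = r sin θ − e = 16.970563 − 15 = 1.970563
sin φ = h / L = 1.970563 / 296 = 0.00665731
φ = arcsin(0.00665731) = 0.381438°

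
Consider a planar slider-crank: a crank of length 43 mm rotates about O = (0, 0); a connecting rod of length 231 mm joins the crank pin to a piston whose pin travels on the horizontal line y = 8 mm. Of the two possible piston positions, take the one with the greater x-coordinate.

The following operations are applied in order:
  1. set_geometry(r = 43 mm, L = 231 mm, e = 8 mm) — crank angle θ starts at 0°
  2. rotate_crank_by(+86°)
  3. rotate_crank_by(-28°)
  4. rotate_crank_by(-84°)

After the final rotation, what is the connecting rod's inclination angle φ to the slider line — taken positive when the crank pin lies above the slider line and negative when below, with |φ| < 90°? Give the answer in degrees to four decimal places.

-6.6748

set_geometry: r = 43 mm, L = 231 mm, e = 8 mm; θ ← 0°
rotate_crank_by(+86°): θ ← 0° +86° = 86°
rotate_crank_by(-28°): θ ← 86° -28° = 58°
rotate_crank_by(-84°): θ ← 58° -84° = -26°
crank pin P = (r cos θ, r sin θ) = (38.648144, -18.849959)
h = r sin θ − e = -18.849959 − 8 = -26.849959
sin φ = h / L = -26.849959 / 231 = -0.11623359
φ = arcsin(-0.11623359) = -6.674782°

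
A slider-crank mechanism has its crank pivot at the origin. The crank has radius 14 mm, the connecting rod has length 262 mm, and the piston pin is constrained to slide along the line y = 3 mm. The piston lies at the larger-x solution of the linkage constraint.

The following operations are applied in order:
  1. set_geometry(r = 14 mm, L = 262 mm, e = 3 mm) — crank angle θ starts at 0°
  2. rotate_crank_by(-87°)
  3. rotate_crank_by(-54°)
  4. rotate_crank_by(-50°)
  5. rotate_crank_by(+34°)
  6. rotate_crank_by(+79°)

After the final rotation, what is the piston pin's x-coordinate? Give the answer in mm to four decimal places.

264.3784

set_geometry: r = 14 mm, L = 262 mm, e = 3 mm; θ ← 0°
rotate_crank_by(-87°): θ ← 0° -87° = -87°
rotate_crank_by(-54°): θ ← -87° -54° = -141°
rotate_crank_by(-50°): θ ← -141° -50° = -191°
rotate_crank_by(+34°): θ ← -191° +34° = -157°
rotate_crank_by(+79°): θ ← -157° +79° = -78°
crank pin P = (r cos θ, r sin θ) = (2.910764, -13.694066)
h = r sin θ − e = -13.694066 − 3 = -16.694066
x = r cos θ + √(L² − h²) = 2.910764 + √(68644.0 − 278.6919) = 2.910764 + 261.467604 = 264.378368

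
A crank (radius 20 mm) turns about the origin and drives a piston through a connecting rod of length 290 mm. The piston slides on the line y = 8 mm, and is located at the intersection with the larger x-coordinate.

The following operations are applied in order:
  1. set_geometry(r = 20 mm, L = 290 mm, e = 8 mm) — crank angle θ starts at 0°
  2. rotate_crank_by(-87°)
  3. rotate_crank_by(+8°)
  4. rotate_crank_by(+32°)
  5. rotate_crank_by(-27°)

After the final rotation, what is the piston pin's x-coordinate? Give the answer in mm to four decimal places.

set_geometry: r = 20 mm, L = 290 mm, e = 8 mm; θ ← 0°
rotate_crank_by(-87°): θ ← 0° -87° = -87°
rotate_crank_by(+8°): θ ← -87° +8° = -79°
rotate_crank_by(+32°): θ ← -79° +32° = -47°
rotate_crank_by(-27°): θ ← -47° -27° = -74°
crank pin P = (r cos θ, r sin θ) = (5.512747, -19.225234)
h = r sin θ − e = -19.225234 − 8 = -27.225234
x = r cos θ + √(L² − h²) = 5.512747 + √(84100.0 − 741.2134) = 5.512747 + 288.719218 = 294.231965

294.2320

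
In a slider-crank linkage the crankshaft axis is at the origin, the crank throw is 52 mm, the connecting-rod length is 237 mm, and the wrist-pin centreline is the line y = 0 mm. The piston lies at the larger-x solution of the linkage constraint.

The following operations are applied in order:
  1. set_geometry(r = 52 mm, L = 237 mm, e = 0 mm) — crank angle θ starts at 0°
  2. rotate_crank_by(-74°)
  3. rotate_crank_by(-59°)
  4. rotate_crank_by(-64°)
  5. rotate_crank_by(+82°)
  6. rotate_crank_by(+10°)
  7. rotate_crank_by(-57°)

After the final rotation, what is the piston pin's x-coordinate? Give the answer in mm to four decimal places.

set_geometry: r = 52 mm, L = 237 mm, e = 0 mm; θ ← 0°
rotate_crank_by(-74°): θ ← 0° -74° = -74°
rotate_crank_by(-59°): θ ← -74° -59° = -133°
rotate_crank_by(-64°): θ ← -133° -64° = -197°
rotate_crank_by(+82°): θ ← -197° +82° = -115°
rotate_crank_by(+10°): θ ← -115° +10° = -105°
rotate_crank_by(-57°): θ ← -105° -57° = -162°
crank pin P = (r cos θ, r sin θ) = (-49.454939, -16.068884)
h = r sin θ − e = -16.068884 − 0 = -16.068884
x = r cos θ + √(L² − h²) = -49.454939 + √(56169.0 − 258.2090) = -49.454939 + 236.454628 = 186.999689

186.9997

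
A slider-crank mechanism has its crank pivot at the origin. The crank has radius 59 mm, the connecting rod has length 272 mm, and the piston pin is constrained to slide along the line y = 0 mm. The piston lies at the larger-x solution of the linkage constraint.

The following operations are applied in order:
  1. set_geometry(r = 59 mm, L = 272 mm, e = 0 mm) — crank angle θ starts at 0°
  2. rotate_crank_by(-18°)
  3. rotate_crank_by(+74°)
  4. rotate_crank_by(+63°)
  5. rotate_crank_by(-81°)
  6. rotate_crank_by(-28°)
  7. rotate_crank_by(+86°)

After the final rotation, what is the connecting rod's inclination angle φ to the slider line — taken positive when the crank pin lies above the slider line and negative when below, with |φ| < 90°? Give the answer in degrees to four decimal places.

12.4580

set_geometry: r = 59 mm, L = 272 mm, e = 0 mm; θ ← 0°
rotate_crank_by(-18°): θ ← 0° -18° = -18°
rotate_crank_by(+74°): θ ← -18° +74° = 56°
rotate_crank_by(+63°): θ ← 56° +63° = 119°
rotate_crank_by(-81°): θ ← 119° -81° = 38°
rotate_crank_by(-28°): θ ← 38° -28° = 10°
rotate_crank_by(+86°): θ ← 10° +86° = 96°
crank pin P = (r cos θ, r sin θ) = (-6.167179, 58.676792)
h = r sin θ − e = 58.676792 − 0 = 58.676792
sin φ = h / L = 58.676792 / 272 = 0.21572350
φ = arcsin(0.21572350) = 12.457977°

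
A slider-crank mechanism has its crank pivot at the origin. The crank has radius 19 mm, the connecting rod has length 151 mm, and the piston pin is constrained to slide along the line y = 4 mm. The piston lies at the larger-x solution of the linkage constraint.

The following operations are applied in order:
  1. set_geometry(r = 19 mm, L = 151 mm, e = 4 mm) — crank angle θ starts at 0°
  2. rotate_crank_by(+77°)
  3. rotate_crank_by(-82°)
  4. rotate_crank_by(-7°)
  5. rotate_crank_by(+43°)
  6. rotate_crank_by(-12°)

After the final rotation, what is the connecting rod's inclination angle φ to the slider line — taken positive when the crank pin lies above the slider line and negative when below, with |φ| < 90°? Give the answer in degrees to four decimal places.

0.8294

set_geometry: r = 19 mm, L = 151 mm, e = 4 mm; θ ← 0°
rotate_crank_by(+77°): θ ← 0° +77° = 77°
rotate_crank_by(-82°): θ ← 77° -82° = -5°
rotate_crank_by(-7°): θ ← -5° -7° = -12°
rotate_crank_by(+43°): θ ← -12° +43° = 31°
rotate_crank_by(-12°): θ ← 31° -12° = 19°
crank pin P = (r cos θ, r sin θ) = (17.964853, 6.185795)
h = r sin θ − e = 6.185795 − 4 = 2.185795
sin φ = h / L = 2.185795 / 151 = 0.01447546
φ = arcsin(0.01447546) = 0.829412°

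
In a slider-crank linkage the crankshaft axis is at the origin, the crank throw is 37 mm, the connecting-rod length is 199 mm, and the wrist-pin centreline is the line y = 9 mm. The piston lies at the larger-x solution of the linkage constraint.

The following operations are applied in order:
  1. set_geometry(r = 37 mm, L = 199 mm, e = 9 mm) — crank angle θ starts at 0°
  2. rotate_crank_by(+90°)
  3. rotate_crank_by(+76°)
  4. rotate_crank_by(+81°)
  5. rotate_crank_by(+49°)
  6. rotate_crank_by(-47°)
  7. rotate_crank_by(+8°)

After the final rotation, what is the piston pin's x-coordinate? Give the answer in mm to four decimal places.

185.5101

set_geometry: r = 37 mm, L = 199 mm, e = 9 mm; θ ← 0°
rotate_crank_by(+90°): θ ← 0° +90° = 90°
rotate_crank_by(+76°): θ ← 90° +76° = 166°
rotate_crank_by(+81°): θ ← 166° +81° = 247°
rotate_crank_by(+49°): θ ← 247° +49° = 296°
rotate_crank_by(-47°): θ ← 296° -47° = 249°
rotate_crank_by(+8°): θ ← 249° +8° = 257°
crank pin P = (r cos θ, r sin θ) = (-8.323189, -36.051692)
h = r sin θ − e = -36.051692 − 9 = -45.051692
x = r cos θ + √(L² − h²) = -8.323189 + √(39601.0 − 2029.6550) = -8.323189 + 193.833292 = 185.510103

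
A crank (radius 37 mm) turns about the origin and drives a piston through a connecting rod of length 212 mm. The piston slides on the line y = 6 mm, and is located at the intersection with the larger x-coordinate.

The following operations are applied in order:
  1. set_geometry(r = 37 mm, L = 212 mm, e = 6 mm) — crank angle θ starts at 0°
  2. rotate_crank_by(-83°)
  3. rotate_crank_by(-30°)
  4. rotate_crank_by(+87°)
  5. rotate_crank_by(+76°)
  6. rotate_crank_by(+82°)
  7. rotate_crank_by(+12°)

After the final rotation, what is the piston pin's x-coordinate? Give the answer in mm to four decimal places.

181.4807

set_geometry: r = 37 mm, L = 212 mm, e = 6 mm; θ ← 0°
rotate_crank_by(-83°): θ ← 0° -83° = -83°
rotate_crank_by(-30°): θ ← -83° -30° = -113°
rotate_crank_by(+87°): θ ← -113° +87° = -26°
rotate_crank_by(+76°): θ ← -26° +76° = 50°
rotate_crank_by(+82°): θ ← 50° +82° = 132°
rotate_crank_by(+12°): θ ← 132° +12° = 144°
crank pin P = (r cos θ, r sin θ) = (-29.933629, 21.748054)
h = r sin θ − e = 21.748054 − 6 = 15.748054
x = r cos θ + √(L² − h²) = -29.933629 + √(44944.0 − 248.0012) = -29.933629 + 211.414282 = 181.480654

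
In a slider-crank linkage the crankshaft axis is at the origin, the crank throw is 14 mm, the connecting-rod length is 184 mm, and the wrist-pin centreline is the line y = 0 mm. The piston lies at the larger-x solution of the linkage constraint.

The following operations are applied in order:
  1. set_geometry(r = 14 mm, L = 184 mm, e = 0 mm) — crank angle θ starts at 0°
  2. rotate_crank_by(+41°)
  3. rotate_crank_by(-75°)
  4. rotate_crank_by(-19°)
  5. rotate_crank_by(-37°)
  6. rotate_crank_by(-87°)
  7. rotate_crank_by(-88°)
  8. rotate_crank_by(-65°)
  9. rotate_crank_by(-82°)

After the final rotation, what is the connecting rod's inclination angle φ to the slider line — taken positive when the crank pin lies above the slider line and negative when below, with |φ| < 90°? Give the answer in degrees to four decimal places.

-3.4374

set_geometry: r = 14 mm, L = 184 mm, e = 0 mm; θ ← 0°
rotate_crank_by(+41°): θ ← 0° +41° = 41°
rotate_crank_by(-75°): θ ← 41° -75° = -34°
rotate_crank_by(-19°): θ ← -34° -19° = -53°
rotate_crank_by(-37°): θ ← -53° -37° = -90°
rotate_crank_by(-87°): θ ← -90° -87° = -177°
rotate_crank_by(-88°): θ ← -177° -88° = -265°
rotate_crank_by(-65°): θ ← -265° -65° = -330°
rotate_crank_by(-82°): θ ← -330° -82° = -412°
crank pin P = (r cos θ, r sin θ) = (8.619261, -11.032151)
h = r sin θ − e = -11.032151 − 0 = -11.032151
sin φ = h / L = -11.032151 / 184 = -0.05995734
φ = arcsin(-0.05995734) = -3.437364°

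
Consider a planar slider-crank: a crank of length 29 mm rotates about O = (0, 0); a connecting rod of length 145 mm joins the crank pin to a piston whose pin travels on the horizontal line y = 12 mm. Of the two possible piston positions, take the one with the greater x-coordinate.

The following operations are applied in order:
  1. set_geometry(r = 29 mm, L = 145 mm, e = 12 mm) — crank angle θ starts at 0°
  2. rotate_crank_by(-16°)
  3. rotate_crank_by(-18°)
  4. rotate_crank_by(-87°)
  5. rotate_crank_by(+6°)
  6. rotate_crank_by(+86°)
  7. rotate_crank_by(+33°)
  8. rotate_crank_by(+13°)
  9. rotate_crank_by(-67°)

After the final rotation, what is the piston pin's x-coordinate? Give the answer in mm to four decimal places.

159.5462

set_geometry: r = 29 mm, L = 145 mm, e = 12 mm; θ ← 0°
rotate_crank_by(-16°): θ ← 0° -16° = -16°
rotate_crank_by(-18°): θ ← -16° -18° = -34°
rotate_crank_by(-87°): θ ← -34° -87° = -121°
rotate_crank_by(+6°): θ ← -121° +6° = -115°
rotate_crank_by(+86°): θ ← -115° +86° = -29°
rotate_crank_by(+33°): θ ← -29° +33° = 4°
rotate_crank_by(+13°): θ ← 4° +13° = 17°
rotate_crank_by(-67°): θ ← 17° -67° = -50°
crank pin P = (r cos θ, r sin θ) = (18.640841, -22.215289)
h = r sin θ − e = -22.215289 − 12 = -34.215289
x = r cos θ + √(L² − h²) = 18.640841 + √(21025.0 − 1170.6860) = 18.640841 + 140.905337 = 159.546178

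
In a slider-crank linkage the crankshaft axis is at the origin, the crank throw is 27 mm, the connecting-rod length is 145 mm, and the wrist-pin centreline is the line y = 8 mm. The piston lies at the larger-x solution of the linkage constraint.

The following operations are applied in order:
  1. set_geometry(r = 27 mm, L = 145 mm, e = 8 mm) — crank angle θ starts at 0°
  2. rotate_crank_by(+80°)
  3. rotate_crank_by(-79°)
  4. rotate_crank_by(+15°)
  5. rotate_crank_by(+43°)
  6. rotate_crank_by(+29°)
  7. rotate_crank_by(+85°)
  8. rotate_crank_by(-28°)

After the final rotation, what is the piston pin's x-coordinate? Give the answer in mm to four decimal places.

122.6895

set_geometry: r = 27 mm, L = 145 mm, e = 8 mm; θ ← 0°
rotate_crank_by(+80°): θ ← 0° +80° = 80°
rotate_crank_by(-79°): θ ← 80° -79° = 1°
rotate_crank_by(+15°): θ ← 1° +15° = 16°
rotate_crank_by(+43°): θ ← 16° +43° = 59°
rotate_crank_by(+29°): θ ← 59° +29° = 88°
rotate_crank_by(+85°): θ ← 88° +85° = 173°
rotate_crank_by(-28°): θ ← 173° -28° = 145°
crank pin P = (r cos θ, r sin θ) = (-22.117105, 15.486564)
h = r sin θ − e = 15.486564 − 8 = 7.486564
x = r cos θ + √(L² − h²) = -22.117105 + √(21025.0 − 56.0486) = -22.117105 + 144.806600 = 122.689495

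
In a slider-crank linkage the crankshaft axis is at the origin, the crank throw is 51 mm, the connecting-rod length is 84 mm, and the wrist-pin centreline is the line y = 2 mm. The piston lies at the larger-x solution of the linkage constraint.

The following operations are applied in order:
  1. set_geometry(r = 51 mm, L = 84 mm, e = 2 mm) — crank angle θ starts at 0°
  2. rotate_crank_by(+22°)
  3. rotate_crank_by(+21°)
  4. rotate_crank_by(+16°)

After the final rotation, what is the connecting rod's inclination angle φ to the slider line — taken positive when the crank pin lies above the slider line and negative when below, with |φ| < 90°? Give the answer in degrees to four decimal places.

29.7762

set_geometry: r = 51 mm, L = 84 mm, e = 2 mm; θ ← 0°
rotate_crank_by(+22°): θ ← 0° +22° = 22°
rotate_crank_by(+21°): θ ← 22° +21° = 43°
rotate_crank_by(+16°): θ ← 43° +16° = 59°
crank pin P = (r cos θ, r sin θ) = (26.266942, 43.715532)
h = r sin θ − e = 43.715532 − 2 = 41.715532
sin φ = h / L = 41.715532 / 84 = 0.49661348
φ = arcsin(0.49661348) = 29.776201°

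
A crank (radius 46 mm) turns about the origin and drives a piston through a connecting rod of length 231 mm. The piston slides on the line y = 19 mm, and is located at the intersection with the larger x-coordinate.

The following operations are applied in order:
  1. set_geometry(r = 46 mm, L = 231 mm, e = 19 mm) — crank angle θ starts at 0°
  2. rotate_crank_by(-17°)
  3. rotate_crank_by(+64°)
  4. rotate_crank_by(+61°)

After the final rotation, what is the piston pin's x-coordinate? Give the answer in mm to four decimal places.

set_geometry: r = 46 mm, L = 231 mm, e = 19 mm; θ ← 0°
rotate_crank_by(-17°): θ ← 0° -17° = -17°
rotate_crank_by(+64°): θ ← -17° +64° = 47°
rotate_crank_by(+61°): θ ← 47° +61° = 108°
crank pin P = (r cos θ, r sin θ) = (-14.214782, 43.748600)
h = r sin θ − e = 43.748600 − 19 = 24.748600
x = r cos θ + √(L² − h²) = -14.214782 + √(53361.0 − 612.4932) = -14.214782 + 229.670431 = 215.455649

215.4556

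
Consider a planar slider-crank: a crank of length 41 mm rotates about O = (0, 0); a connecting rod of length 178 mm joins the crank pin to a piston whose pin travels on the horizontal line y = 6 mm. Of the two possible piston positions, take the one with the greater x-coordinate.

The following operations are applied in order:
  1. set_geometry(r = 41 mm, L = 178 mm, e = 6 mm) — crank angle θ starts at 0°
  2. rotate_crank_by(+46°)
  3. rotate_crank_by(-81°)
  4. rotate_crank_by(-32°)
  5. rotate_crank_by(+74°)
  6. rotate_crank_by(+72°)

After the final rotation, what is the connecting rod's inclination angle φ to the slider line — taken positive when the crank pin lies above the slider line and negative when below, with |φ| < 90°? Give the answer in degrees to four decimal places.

11.0927

set_geometry: r = 41 mm, L = 178 mm, e = 6 mm; θ ← 0°
rotate_crank_by(+46°): θ ← 0° +46° = 46°
rotate_crank_by(-81°): θ ← 46° -81° = -35°
rotate_crank_by(-32°): θ ← -35° -32° = -67°
rotate_crank_by(+74°): θ ← -67° +74° = 7°
rotate_crank_by(+72°): θ ← 7° +72° = 79°
crank pin P = (r cos θ, r sin θ) = (7.823169, 40.246715)
h = r sin θ − e = 40.246715 − 6 = 34.246715
sin φ = h / L = 34.246715 / 178 = 0.19239727
φ = arcsin(0.19239727) = 11.092719°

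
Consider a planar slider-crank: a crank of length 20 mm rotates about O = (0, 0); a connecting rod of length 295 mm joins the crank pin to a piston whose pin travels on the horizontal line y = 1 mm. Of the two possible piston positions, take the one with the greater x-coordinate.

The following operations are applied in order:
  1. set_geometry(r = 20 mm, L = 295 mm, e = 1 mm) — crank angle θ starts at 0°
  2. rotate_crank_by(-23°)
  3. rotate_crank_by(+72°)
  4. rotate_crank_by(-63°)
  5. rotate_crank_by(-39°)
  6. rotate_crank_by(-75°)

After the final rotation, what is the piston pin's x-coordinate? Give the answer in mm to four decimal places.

282.2103

set_geometry: r = 20 mm, L = 295 mm, e = 1 mm; θ ← 0°
rotate_crank_by(-23°): θ ← 0° -23° = -23°
rotate_crank_by(+72°): θ ← -23° +72° = 49°
rotate_crank_by(-63°): θ ← 49° -63° = -14°
rotate_crank_by(-39°): θ ← -14° -39° = -53°
rotate_crank_by(-75°): θ ← -53° -75° = -128°
crank pin P = (r cos θ, r sin θ) = (-12.313230, -15.760215)
h = r sin θ − e = -15.760215 − 1 = -16.760215
x = r cos θ + √(L² − h²) = -12.313230 + √(87025.0 − 280.9048) = -12.313230 + 294.523505 = 282.210276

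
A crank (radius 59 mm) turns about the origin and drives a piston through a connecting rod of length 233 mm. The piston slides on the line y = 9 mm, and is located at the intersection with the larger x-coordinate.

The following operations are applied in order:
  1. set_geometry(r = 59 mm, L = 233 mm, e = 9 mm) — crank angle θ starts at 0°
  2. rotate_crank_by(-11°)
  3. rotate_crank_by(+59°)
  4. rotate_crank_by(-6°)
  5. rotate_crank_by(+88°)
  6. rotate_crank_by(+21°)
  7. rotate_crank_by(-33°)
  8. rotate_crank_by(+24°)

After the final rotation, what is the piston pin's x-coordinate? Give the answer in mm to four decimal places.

set_geometry: r = 59 mm, L = 233 mm, e = 9 mm; θ ← 0°
rotate_crank_by(-11°): θ ← 0° -11° = -11°
rotate_crank_by(+59°): θ ← -11° +59° = 48°
rotate_crank_by(-6°): θ ← 48° -6° = 42°
rotate_crank_by(+88°): θ ← 42° +88° = 130°
rotate_crank_by(+21°): θ ← 130° +21° = 151°
rotate_crank_by(-33°): θ ← 151° -33° = 118°
rotate_crank_by(+24°): θ ← 118° +24° = 142°
crank pin P = (r cos θ, r sin θ) = (-46.492634, 36.324027)
h = r sin θ − e = 36.324027 − 9 = 27.324027
x = r cos θ + √(L² − h²) = -46.492634 + √(54289.0 − 746.6025) = -46.492634 + 231.392302 = 184.899668

184.8997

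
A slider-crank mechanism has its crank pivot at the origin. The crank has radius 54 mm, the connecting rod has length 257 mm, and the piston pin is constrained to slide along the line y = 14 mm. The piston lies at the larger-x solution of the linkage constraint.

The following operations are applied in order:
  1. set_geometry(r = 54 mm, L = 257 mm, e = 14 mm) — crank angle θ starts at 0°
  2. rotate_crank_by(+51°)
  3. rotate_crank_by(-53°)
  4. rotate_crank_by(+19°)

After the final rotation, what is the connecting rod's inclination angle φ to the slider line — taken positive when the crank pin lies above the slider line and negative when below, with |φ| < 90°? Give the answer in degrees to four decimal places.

set_geometry: r = 54 mm, L = 257 mm, e = 14 mm; θ ← 0°
rotate_crank_by(+51°): θ ← 0° +51° = 51°
rotate_crank_by(-53°): θ ← 51° -53° = -2°
rotate_crank_by(+19°): θ ← -2° +19° = 17°
crank pin P = (r cos θ, r sin θ) = (51.640457, 15.788072)
h = r sin θ − e = 15.788072 − 14 = 1.788072
sin φ = h / L = 1.788072 / 257 = 0.00695748
φ = arcsin(0.00695748) = 0.398637°

0.3986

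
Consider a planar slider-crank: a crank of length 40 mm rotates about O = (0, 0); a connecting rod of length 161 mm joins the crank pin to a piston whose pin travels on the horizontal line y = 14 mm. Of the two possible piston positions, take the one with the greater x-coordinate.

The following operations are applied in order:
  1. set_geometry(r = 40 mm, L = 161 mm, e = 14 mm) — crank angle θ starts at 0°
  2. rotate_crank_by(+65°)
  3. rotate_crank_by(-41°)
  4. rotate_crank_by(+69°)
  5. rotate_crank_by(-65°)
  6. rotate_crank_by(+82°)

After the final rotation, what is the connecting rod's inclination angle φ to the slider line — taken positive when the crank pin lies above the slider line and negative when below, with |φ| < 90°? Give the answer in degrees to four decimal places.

set_geometry: r = 40 mm, L = 161 mm, e = 14 mm; θ ← 0°
rotate_crank_by(+65°): θ ← 0° +65° = 65°
rotate_crank_by(-41°): θ ← 65° -41° = 24°
rotate_crank_by(+69°): θ ← 24° +69° = 93°
rotate_crank_by(-65°): θ ← 93° -65° = 28°
rotate_crank_by(+82°): θ ← 28° +82° = 110°
crank pin P = (r cos θ, r sin θ) = (-13.680806, 37.587705)
h = r sin θ − e = 37.587705 − 14 = 23.587705
sin φ = h / L = 23.587705 / 161 = 0.14650748
φ = arcsin(0.14650748) = 8.424584°

8.4246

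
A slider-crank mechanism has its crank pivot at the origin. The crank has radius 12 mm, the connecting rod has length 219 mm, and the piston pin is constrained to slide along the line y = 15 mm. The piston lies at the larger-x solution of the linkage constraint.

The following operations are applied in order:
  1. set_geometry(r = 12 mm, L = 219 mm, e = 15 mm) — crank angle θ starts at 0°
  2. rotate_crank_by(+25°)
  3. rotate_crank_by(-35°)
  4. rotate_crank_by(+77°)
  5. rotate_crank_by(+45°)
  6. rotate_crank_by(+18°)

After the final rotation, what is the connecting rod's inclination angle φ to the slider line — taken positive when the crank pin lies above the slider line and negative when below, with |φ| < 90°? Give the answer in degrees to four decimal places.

set_geometry: r = 12 mm, L = 219 mm, e = 15 mm; θ ← 0°
rotate_crank_by(+25°): θ ← 0° +25° = 25°
rotate_crank_by(-35°): θ ← 25° -35° = -10°
rotate_crank_by(+77°): θ ← -10° +77° = 67°
rotate_crank_by(+45°): θ ← 67° +45° = 112°
rotate_crank_by(+18°): θ ← 112° +18° = 130°
crank pin P = (r cos θ, r sin θ) = (-7.713451, 9.192533)
h = r sin θ − e = 9.192533 − 15 = -5.807467
sin φ = h / L = -5.807467 / 219 = -0.02651811
φ = arcsin(-0.02651811) = -1.519554°

-1.5196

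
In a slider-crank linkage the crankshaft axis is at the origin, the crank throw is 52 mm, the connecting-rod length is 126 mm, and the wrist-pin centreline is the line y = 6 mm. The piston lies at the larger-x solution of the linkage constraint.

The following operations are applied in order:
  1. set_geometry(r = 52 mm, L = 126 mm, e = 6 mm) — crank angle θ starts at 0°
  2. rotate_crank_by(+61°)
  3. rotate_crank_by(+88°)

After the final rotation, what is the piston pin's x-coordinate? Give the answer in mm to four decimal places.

set_geometry: r = 52 mm, L = 126 mm, e = 6 mm; θ ← 0°
rotate_crank_by(+61°): θ ← 0° +61° = 61°
rotate_crank_by(+88°): θ ← 61° +88° = 149°
crank pin P = (r cos θ, r sin θ) = (-44.572700, 26.781980)
h = r sin θ − e = 26.781980 − 6 = 20.781980
x = r cos θ + √(L² − h²) = -44.572700 + √(15876.0 − 431.8907) = -44.572700 + 124.274331 = 79.701631

79.7016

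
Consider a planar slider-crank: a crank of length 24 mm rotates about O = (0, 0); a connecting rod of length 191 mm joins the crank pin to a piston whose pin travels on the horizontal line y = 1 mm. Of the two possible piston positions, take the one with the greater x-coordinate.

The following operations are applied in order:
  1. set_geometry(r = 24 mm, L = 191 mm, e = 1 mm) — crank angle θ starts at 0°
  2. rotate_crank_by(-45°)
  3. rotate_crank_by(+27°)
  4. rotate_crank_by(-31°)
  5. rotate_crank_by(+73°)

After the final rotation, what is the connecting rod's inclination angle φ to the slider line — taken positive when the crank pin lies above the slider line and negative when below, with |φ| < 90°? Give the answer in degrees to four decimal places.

2.6292

set_geometry: r = 24 mm, L = 191 mm, e = 1 mm; θ ← 0°
rotate_crank_by(-45°): θ ← 0° -45° = -45°
rotate_crank_by(+27°): θ ← -45° +27° = -18°
rotate_crank_by(-31°): θ ← -18° -31° = -49°
rotate_crank_by(+73°): θ ← -49° +73° = 24°
crank pin P = (r cos θ, r sin θ) = (21.925091, 9.761679)
h = r sin θ − e = 9.761679 − 1 = 8.761679
sin φ = h / L = 8.761679 / 191 = 0.04587267
φ = arcsin(0.04587267) = 2.629233°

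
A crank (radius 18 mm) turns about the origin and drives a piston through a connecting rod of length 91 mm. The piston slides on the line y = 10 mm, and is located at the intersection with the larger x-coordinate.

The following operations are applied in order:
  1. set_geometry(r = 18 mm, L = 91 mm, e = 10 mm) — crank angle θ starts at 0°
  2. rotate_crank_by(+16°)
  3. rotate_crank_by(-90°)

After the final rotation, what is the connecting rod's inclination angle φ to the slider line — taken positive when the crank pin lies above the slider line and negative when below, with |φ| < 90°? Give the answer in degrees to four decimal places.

-17.4594

set_geometry: r = 18 mm, L = 91 mm, e = 10 mm; θ ← 0°
rotate_crank_by(+16°): θ ← 0° +16° = 16°
rotate_crank_by(-90°): θ ← 16° -90° = -74°
crank pin P = (r cos θ, r sin θ) = (4.961472, -17.302711)
h = r sin θ − e = -17.302711 − 10 = -27.302711
sin φ = h / L = -27.302711 / 91 = -0.30002979
φ = arcsin(-0.30002979) = -17.459392°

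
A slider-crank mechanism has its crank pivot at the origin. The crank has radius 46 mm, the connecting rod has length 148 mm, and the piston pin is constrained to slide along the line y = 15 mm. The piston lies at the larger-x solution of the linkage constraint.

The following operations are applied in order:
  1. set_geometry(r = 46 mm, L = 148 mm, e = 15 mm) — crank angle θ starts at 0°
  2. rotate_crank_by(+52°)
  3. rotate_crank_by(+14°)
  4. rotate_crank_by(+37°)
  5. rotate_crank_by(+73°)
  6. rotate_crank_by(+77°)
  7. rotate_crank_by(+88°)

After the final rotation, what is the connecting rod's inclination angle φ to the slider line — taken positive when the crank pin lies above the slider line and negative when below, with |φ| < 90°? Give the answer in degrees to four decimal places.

-11.6856

set_geometry: r = 46 mm, L = 148 mm, e = 15 mm; θ ← 0°
rotate_crank_by(+52°): θ ← 0° +52° = 52°
rotate_crank_by(+14°): θ ← 52° +14° = 66°
rotate_crank_by(+37°): θ ← 66° +37° = 103°
rotate_crank_by(+73°): θ ← 103° +73° = 176°
rotate_crank_by(+77°): θ ← 176° +77° = 253°
rotate_crank_by(+88°): θ ← 253° +88° = 341°
crank pin P = (r cos θ, r sin θ) = (43.493854, -14.976135)
h = r sin θ − e = -14.976135 − 15 = -29.976135
sin φ = h / L = -29.976135 / 148 = -0.20254145
φ = arcsin(-0.20254145) = -11.685616°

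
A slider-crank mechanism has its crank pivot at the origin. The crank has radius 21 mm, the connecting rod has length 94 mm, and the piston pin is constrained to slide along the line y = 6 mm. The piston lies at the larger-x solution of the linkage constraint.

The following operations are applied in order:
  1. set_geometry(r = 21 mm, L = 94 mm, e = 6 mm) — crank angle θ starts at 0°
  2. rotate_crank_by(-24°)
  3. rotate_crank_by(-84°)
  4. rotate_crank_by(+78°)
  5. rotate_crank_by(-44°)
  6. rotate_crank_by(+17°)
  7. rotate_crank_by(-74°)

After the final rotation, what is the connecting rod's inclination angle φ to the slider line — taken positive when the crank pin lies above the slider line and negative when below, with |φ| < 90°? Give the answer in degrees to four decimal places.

set_geometry: r = 21 mm, L = 94 mm, e = 6 mm; θ ← 0°
rotate_crank_by(-24°): θ ← 0° -24° = -24°
rotate_crank_by(-84°): θ ← -24° -84° = -108°
rotate_crank_by(+78°): θ ← -108° +78° = -30°
rotate_crank_by(-44°): θ ← -30° -44° = -74°
rotate_crank_by(+17°): θ ← -74° +17° = -57°
rotate_crank_by(-74°): θ ← -57° -74° = -131°
crank pin P = (r cos θ, r sin θ) = (-13.777240, -15.848901)
h = r sin θ − e = -15.848901 − 6 = -21.848901
sin φ = h / L = -21.848901 / 94 = -0.23243512
φ = arcsin(-0.23243512) = -13.440480°

-13.4405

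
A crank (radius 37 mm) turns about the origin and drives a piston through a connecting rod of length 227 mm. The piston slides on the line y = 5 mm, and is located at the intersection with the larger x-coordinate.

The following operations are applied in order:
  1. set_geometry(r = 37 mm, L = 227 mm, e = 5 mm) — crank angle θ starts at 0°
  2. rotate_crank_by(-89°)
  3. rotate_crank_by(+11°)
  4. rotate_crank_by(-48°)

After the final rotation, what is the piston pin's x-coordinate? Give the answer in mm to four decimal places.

set_geometry: r = 37 mm, L = 227 mm, e = 5 mm; θ ← 0°
rotate_crank_by(-89°): θ ← 0° -89° = -89°
rotate_crank_by(+11°): θ ← -89° +11° = -78°
rotate_crank_by(-48°): θ ← -78° -48° = -126°
crank pin P = (r cos θ, r sin θ) = (-21.748054, -29.933629)
h = r sin θ − e = -29.933629 − 5 = -34.933629
x = r cos θ + √(L² − h²) = -21.748054 + √(51529.0 − 1220.3584) = -21.748054 + 224.295880 = 202.547825

202.5478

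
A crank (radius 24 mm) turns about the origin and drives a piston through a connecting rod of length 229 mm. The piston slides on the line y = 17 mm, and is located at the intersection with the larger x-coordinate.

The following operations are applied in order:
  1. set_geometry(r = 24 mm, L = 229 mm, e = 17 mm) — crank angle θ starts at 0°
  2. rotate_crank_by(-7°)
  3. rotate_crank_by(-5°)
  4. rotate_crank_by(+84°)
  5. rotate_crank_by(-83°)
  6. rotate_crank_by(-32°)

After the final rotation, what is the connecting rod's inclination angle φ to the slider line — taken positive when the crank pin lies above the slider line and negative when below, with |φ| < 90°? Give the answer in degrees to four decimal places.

-8.3785

set_geometry: r = 24 mm, L = 229 mm, e = 17 mm; θ ← 0°
rotate_crank_by(-7°): θ ← 0° -7° = -7°
rotate_crank_by(-5°): θ ← -7° -5° = -12°
rotate_crank_by(+84°): θ ← -12° +84° = 72°
rotate_crank_by(-83°): θ ← 72° -83° = -11°
rotate_crank_by(-32°): θ ← -11° -32° = -43°
crank pin P = (r cos θ, r sin θ) = (17.552489, -16.367961)
h = r sin θ − e = -16.367961 − 17 = -33.367961
sin φ = h / L = -33.367961 / 229 = -0.14571162
φ = arcsin(-0.14571162) = -8.378490°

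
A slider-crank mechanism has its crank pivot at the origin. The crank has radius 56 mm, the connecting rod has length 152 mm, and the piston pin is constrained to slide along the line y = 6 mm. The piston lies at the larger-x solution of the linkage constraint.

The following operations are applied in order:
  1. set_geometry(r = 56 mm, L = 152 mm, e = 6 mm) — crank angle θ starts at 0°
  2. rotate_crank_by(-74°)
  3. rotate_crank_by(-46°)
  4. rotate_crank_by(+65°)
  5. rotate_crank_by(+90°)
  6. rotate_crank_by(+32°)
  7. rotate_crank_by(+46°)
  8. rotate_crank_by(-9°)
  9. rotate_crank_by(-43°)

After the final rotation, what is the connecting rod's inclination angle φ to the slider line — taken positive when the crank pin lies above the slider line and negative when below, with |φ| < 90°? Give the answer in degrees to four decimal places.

set_geometry: r = 56 mm, L = 152 mm, e = 6 mm; θ ← 0°
rotate_crank_by(-74°): θ ← 0° -74° = -74°
rotate_crank_by(-46°): θ ← -74° -46° = -120°
rotate_crank_by(+65°): θ ← -120° +65° = -55°
rotate_crank_by(+90°): θ ← -55° +90° = 35°
rotate_crank_by(+32°): θ ← 35° +32° = 67°
rotate_crank_by(+46°): θ ← 67° +46° = 113°
rotate_crank_by(-9°): θ ← 113° -9° = 104°
rotate_crank_by(-43°): θ ← 104° -43° = 61°
crank pin P = (r cos θ, r sin θ) = (27.149339, 48.978704)
h = r sin θ − e = 48.978704 − 6 = 42.978704
sin φ = h / L = 42.978704 / 152 = 0.28275463
φ = arcsin(0.28275463) = 16.424679°

16.4247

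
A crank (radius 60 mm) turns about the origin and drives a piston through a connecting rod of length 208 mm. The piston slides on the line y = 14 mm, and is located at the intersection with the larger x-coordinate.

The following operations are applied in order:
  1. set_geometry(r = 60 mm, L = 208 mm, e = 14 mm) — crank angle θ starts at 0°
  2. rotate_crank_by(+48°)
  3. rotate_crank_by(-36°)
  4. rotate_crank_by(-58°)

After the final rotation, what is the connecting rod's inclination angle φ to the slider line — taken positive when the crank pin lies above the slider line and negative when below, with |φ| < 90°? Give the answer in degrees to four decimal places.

set_geometry: r = 60 mm, L = 208 mm, e = 14 mm; θ ← 0°
rotate_crank_by(+48°): θ ← 0° +48° = 48°
rotate_crank_by(-36°): θ ← 48° -36° = 12°
rotate_crank_by(-58°): θ ← 12° -58° = -46°
crank pin P = (r cos θ, r sin θ) = (41.679502, -43.160388)
h = r sin θ − e = -43.160388 − 14 = -57.160388
sin φ = h / L = -57.160388 / 208 = -0.27480956
φ = arcsin(-0.27480956) = -15.950665°

-15.9507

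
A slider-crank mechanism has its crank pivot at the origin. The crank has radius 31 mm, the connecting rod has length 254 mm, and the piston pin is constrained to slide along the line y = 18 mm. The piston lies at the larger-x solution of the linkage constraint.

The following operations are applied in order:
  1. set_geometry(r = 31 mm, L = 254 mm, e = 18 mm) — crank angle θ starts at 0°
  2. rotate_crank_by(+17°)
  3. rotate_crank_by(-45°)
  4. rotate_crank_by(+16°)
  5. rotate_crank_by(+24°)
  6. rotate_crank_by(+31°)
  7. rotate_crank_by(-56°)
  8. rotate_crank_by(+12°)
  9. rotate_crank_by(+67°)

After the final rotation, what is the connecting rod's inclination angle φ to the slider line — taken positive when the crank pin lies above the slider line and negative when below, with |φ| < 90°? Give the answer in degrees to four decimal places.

set_geometry: r = 31 mm, L = 254 mm, e = 18 mm; θ ← 0°
rotate_crank_by(+17°): θ ← 0° +17° = 17°
rotate_crank_by(-45°): θ ← 17° -45° = -28°
rotate_crank_by(+16°): θ ← -28° +16° = -12°
rotate_crank_by(+24°): θ ← -12° +24° = 12°
rotate_crank_by(+31°): θ ← 12° +31° = 43°
rotate_crank_by(-56°): θ ← 43° -56° = -13°
rotate_crank_by(+12°): θ ← -13° +12° = -1°
rotate_crank_by(+67°): θ ← -1° +67° = 66°
crank pin P = (r cos θ, r sin θ) = (12.608836, 28.319909)
h = r sin θ − e = 28.319909 − 18 = 10.319909
sin φ = h / L = 10.319909 / 254 = 0.04062956
φ = arcsin(0.04062956) = 2.328543°

2.3285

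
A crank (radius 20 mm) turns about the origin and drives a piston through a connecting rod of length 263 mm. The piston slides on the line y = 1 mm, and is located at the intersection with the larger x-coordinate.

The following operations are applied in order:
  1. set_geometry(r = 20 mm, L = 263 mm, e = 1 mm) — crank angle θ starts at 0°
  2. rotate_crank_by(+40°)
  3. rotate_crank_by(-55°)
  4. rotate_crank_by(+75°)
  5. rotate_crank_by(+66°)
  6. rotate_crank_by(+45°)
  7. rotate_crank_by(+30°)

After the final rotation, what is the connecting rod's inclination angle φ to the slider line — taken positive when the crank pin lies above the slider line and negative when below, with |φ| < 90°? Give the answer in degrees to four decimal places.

-1.7796

set_geometry: r = 20 mm, L = 263 mm, e = 1 mm; θ ← 0°
rotate_crank_by(+40°): θ ← 0° +40° = 40°
rotate_crank_by(-55°): θ ← 40° -55° = -15°
rotate_crank_by(+75°): θ ← -15° +75° = 60°
rotate_crank_by(+66°): θ ← 60° +66° = 126°
rotate_crank_by(+45°): θ ← 126° +45° = 171°
rotate_crank_by(+30°): θ ← 171° +30° = 201°
crank pin P = (r cos θ, r sin θ) = (-18.671609, -7.167359)
h = r sin θ − e = -7.167359 − 1 = -8.167359
sin φ = h / L = -8.167359 / 263 = -0.03105460
φ = arcsin(-0.03105460) = -1.779583°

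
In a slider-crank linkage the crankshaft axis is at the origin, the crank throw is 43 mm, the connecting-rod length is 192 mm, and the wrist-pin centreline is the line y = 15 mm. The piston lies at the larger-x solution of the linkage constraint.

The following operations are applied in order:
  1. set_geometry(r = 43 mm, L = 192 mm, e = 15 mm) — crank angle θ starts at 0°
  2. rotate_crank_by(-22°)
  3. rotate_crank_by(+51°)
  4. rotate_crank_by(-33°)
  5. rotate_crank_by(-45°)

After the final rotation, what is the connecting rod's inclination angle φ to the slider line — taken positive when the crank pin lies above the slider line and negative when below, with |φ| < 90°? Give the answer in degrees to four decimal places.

set_geometry: r = 43 mm, L = 192 mm, e = 15 mm; θ ← 0°
rotate_crank_by(-22°): θ ← 0° -22° = -22°
rotate_crank_by(+51°): θ ← -22° +51° = 29°
rotate_crank_by(-33°): θ ← 29° -33° = -4°
rotate_crank_by(-45°): θ ← -4° -45° = -49°
crank pin P = (r cos θ, r sin θ) = (28.210538, -32.452512)
h = r sin θ − e = -32.452512 − 15 = -47.452512
sin φ = h / L = -47.452512 / 192 = -0.24714850
φ = arcsin(-0.24714850) = -14.308839°

-14.3088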